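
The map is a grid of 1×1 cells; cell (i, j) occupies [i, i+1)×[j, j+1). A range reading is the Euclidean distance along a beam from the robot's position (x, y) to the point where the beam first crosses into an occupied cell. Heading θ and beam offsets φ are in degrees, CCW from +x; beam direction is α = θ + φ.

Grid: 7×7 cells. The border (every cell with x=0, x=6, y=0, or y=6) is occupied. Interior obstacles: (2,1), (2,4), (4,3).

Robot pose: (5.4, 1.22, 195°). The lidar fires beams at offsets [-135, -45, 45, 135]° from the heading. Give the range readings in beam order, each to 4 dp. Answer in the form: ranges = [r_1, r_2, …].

beam 1: φ=-135°, α=60°
  dir = (cos 60°, sin 60°) = (0.5000, 0.8660); from cell (5,1)
  next x-line at t=1.2000, next y-line at t=0.9007; Δt_x=2.0000, Δt_y=1.1547
    y: enter (5,2) at t=0.9007
    x: enter (6,2) at t=1.2000 ← occupied
  → r_1 = 1.2000
beam 2: φ=-45°, α=150°
  dir = (cos 150°, sin 150°) = (-0.8660, 0.5000); from cell (5,1)
  next x-line at t=0.4619, next y-line at t=1.5600; Δt_x=1.1547, Δt_y=2.0000
    x: enter (4,1) at t=0.4619
    y: enter (4,2) at t=1.5600
    x: enter (3,2) at t=1.6166
    x: enter (2,2) at t=2.7713
    y: enter (2,3) at t=3.5600
    x: enter (1,3) at t=3.9260
    x: enter (0,3) at t=5.0807 ← occupied
  → r_2 = 5.0807
beam 3: φ=45°, α=240°
  dir = (cos 240°, sin 240°) = (-0.5000, -0.8660); from cell (5,1)
  next x-line at t=0.8000, next y-line at t=0.2540; Δt_x=2.0000, Δt_y=1.1547
    y: enter (5,0) at t=0.2540 ← occupied
  → r_3 = 0.2540
beam 4: φ=135°, α=330°
  dir = (cos 330°, sin 330°) = (0.8660, -0.5000); from cell (5,1)
  next x-line at t=0.6928, next y-line at t=0.4400; Δt_x=1.1547, Δt_y=2.0000
    y: enter (5,0) at t=0.4400 ← occupied
  → r_4 = 0.4400

ranges = [1.2000, 5.0807, 0.2540, 0.4400]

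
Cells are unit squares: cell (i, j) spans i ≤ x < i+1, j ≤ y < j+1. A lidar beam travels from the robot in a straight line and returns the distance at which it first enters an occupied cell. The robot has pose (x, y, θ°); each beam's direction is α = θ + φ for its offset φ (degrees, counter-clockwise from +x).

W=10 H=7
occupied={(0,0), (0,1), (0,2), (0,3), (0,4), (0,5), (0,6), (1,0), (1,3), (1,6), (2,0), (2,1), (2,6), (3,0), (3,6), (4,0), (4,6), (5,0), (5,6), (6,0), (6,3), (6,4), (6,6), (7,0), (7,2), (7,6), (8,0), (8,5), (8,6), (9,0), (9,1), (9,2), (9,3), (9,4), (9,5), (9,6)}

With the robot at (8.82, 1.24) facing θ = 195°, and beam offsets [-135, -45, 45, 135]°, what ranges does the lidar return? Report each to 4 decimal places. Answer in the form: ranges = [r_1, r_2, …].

ranges = [0.3600, 1.5200, 0.2771, 0.2078]

beam 1: φ=-135°, α=60°
  d=(0.5000,0.8660)  start (8,1)  tX=0.3600 tY=0.8776  stride 1/|dx|=2.0000 1/|dy|=1.1547
    cross x-line → (9,1), t=0.3600 (wall)
  → r_1 = 0.3600
beam 2: φ=-45°, α=150°
  d=(-0.8660,0.5000)  start (8,1)  tX=0.9469 tY=1.5200  stride 1/|dx|=1.1547 1/|dy|=2.0000
    cross x-line → (7,1), t=0.9469
    cross y-line → (7,2), t=1.5200 (wall)
  → r_2 = 1.5200
beam 3: φ=45°, α=240°
  d=(-0.5000,-0.8660)  start (8,1)  tX=1.6400 tY=0.2771  stride 1/|dx|=2.0000 1/|dy|=1.1547
    cross y-line → (8,0), t=0.2771 (wall)
  → r_3 = 0.2771
beam 4: φ=135°, α=330°
  d=(0.8660,-0.5000)  start (8,1)  tX=0.2078 tY=0.4800  stride 1/|dx|=1.1547 1/|dy|=2.0000
    cross x-line → (9,1), t=0.2078 (wall)
  → r_4 = 0.2078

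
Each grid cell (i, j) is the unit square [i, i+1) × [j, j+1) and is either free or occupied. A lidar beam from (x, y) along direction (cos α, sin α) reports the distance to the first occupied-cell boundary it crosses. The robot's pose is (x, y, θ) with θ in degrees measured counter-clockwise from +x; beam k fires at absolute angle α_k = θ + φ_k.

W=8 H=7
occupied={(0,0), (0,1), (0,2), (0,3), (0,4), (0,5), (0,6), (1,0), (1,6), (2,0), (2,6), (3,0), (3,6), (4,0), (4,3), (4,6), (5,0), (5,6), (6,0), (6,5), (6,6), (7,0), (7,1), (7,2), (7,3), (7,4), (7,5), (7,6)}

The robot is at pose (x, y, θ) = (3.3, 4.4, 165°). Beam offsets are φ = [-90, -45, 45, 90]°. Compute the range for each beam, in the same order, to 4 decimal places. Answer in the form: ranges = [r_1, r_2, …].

beam 1: φ=-90°, α=75°
  direction (0.2588, 0.9659); cell (3,4); t to first gridline: x 2.7046, y 0.6212 (then +3.8637 / +1.0353)
    (3,5) via y @ 0.6212
    (3,6) via y @ 1.6564  # hit
  → r_1 = 1.6564
beam 2: φ=-45°, α=120°
  direction (-0.5000, 0.8660); cell (3,4); t to first gridline: x 0.6000, y 0.6928 (then +2.0000 / +1.1547)
    (2,4) via x @ 0.6000
    (2,5) via y @ 0.6928
    (2,6) via y @ 1.8475  # hit
  → r_2 = 1.8475
beam 3: φ=45°, α=210°
  direction (-0.8660, -0.5000); cell (3,4); t to first gridline: x 0.3464, y 0.8000 (then +1.1547 / +2.0000)
    (2,4) via x @ 0.3464
    (2,3) via y @ 0.8000
    (1,3) via x @ 1.5011
    (0,3) via x @ 2.6558  # hit
  → r_3 = 2.6558
beam 4: φ=90°, α=255°
  direction (-0.2588, -0.9659); cell (3,4); t to first gridline: x 1.1591, y 0.4141 (then +3.8637 / +1.0353)
    (3,3) via y @ 0.4141
    (2,3) via x @ 1.1591
    (2,2) via y @ 1.4494
    (2,1) via y @ 2.4847
    (2,0) via y @ 3.5199  # hit
  → r_4 = 3.5199

ranges = [1.6564, 1.8475, 2.6558, 3.5199]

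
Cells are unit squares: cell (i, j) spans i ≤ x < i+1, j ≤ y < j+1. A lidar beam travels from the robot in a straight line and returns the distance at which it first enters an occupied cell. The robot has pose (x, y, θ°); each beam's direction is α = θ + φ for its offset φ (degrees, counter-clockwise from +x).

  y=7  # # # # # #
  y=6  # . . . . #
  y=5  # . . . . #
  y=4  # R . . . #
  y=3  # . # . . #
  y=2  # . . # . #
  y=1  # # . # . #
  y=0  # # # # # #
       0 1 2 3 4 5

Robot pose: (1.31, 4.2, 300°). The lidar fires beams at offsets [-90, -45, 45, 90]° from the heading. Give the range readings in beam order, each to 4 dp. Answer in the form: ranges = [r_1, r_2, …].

ranges = [0.3580, 1.1977, 0.7727, 4.2608]

beam 1: φ=-90°, α=210°
  d=(-0.8660,-0.5000)  start (1,4)  tX=0.3580 tY=0.4000  stride 1/|dx|=1.1547 1/|dy|=2.0000
    cross x-line → (0,4), t=0.3580 (wall)
  → r_1 = 0.3580
beam 2: φ=-45°, α=255°
  d=(-0.2588,-0.9659)  start (1,4)  tX=1.1977 tY=0.2071  stride 1/|dx|=3.8637 1/|dy|=1.0353
    cross y-line → (1,3), t=0.2071
    cross x-line → (0,3), t=1.1977 (wall)
  → r_2 = 1.1977
beam 3: φ=45°, α=345°
  d=(0.9659,-0.2588)  start (1,4)  tX=0.7143 tY=0.7727  stride 1/|dx|=1.0353 1/|dy|=3.8637
    cross x-line → (2,4), t=0.7143
    cross y-line → (2,3), t=0.7727 (wall)
  → r_3 = 0.7727
beam 4: φ=90°, α=30°
  d=(0.8660,0.5000)  start (1,4)  tX=0.7967 tY=1.6000  stride 1/|dx|=1.1547 1/|dy|=2.0000
    cross x-line → (2,4), t=0.7967
    cross y-line → (2,5), t=1.6000
    cross x-line → (3,5), t=1.9514
    cross x-line → (4,5), t=3.1061
    cross y-line → (4,6), t=3.6000
    cross x-line → (5,6), t=4.2608 (wall)
  → r_4 = 4.2608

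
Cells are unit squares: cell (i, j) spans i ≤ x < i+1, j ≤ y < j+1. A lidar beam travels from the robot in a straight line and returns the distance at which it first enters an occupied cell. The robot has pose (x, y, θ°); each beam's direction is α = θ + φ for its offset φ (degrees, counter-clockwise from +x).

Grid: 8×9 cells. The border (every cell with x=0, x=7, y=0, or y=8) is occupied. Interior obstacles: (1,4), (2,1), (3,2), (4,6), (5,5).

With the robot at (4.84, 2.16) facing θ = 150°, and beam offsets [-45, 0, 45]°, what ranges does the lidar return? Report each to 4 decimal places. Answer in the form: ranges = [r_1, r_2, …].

beam 1: φ=-45°, α=105°
  dir = (cos 105°, sin 105°) = (-0.2588, 0.9659); from cell (4,2)
  next x-line at t=3.2455, next y-line at t=0.8696; Δt_x=3.8637, Δt_y=1.0353
    y: enter (4,3) at t=0.8696
    y: enter (4,4) at t=1.9049
    y: enter (4,5) at t=2.9402
    x: enter (3,5) at t=3.2455
    y: enter (3,6) at t=3.9755
    y: enter (3,7) at t=5.0107
    y: enter (3,8) at t=6.0460 ← occupied
  → r_1 = 6.0460
beam 2: φ=0°, α=150°
  dir = (cos 150°, sin 150°) = (-0.8660, 0.5000); from cell (4,2)
  next x-line at t=0.9699, next y-line at t=1.6800; Δt_x=1.1547, Δt_y=2.0000
    x: enter (3,2) at t=0.9699 ← occupied
  → r_2 = 0.9699
beam 3: φ=45°, α=195°
  dir = (cos 195°, sin 195°) = (-0.9659, -0.2588); from cell (4,2)
  next x-line at t=0.8696, next y-line at t=0.6182; Δt_x=1.0353, Δt_y=3.8637
    y: enter (4,1) at t=0.6182
    x: enter (3,1) at t=0.8696
    x: enter (2,1) at t=1.9049 ← occupied
  → r_3 = 1.9049

ranges = [6.0460, 0.9699, 1.9049]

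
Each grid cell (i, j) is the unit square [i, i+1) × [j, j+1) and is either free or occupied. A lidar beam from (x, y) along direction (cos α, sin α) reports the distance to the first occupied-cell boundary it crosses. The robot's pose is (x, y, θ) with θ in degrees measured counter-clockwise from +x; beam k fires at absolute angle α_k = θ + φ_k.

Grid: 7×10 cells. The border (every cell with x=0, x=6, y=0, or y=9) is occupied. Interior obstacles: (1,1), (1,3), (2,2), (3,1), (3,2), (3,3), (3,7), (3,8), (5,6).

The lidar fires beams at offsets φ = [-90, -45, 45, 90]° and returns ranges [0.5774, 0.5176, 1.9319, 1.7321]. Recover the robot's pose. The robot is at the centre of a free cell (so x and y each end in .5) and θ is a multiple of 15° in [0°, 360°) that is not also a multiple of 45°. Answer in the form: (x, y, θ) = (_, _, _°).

(x, y, θ) = (4.5, 8.5, 240°)

Enumerate (i+0.5, j+0.5, θ) over the 31 free cells and 16 admissible headings. For each, cast all 4 beams and compare to the given ranges.
  (2.5, 4.5, 105°): beam 1 = 3.6235 ≠ 0.5774 ✗
  (5.5, 8.5, 330°): beam 1 = 6.3509 ≠ 0.5774 ✗
  (5.5, 2.5, 120°): beam 2 = 1.9319 ≠ 0.5176 ✗
  (2.5, 3.5, 165°): beam 1 = 3.6235 ≠ 0.5774 ✗
  (2.5, 8.5, 120°): beam 3 = 1.5529 ≠ 1.9319 ✗
  …
  (4.5, 8.5, 240°): r_1=0.5774, r_2=0.5176, r_3=1.9319, r_4=1.7321 — all match ✓
No second candidate reproduces the full scan.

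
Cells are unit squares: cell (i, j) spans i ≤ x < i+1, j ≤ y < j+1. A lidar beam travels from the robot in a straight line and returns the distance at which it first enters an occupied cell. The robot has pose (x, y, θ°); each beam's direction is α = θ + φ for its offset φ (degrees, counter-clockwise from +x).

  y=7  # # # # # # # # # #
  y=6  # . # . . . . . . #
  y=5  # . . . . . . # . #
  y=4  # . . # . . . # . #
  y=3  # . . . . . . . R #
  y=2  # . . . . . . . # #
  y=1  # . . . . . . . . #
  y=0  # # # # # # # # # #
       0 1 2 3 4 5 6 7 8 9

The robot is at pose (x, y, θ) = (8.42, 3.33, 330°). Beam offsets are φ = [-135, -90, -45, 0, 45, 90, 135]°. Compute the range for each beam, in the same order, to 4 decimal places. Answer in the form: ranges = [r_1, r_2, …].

ranges = [7.6817, 0.3811, 0.3416, 0.6600, 0.6005, 1.1600, 1.6228]

beam 1: φ=-135°, α=195°
  cosα=-0.9659 sinα=-0.2588 | (8,3) | tMaxX 0.4348 tMaxY 1.2750 | tΔX 1.0353 tΔY 3.8637
    t=0.4348 [x] (7,3)
    t=1.2750 [y] (7,2)
    t=1.4701 [x] (6,2)
    t=2.5054 [x] (5,2)
    t=3.5406 [x] (4,2)
    t=4.5759 [x] (3,2)
    t=5.1387 [y] (3,1)
    t=5.6112 [x] (2,1)
    t=6.6465 [x] (1,1)
    t=7.6817 [x] (0,1) — stop
  → r_1 = 7.6817
beam 2: φ=-90°, α=240°
  cosα=-0.5000 sinα=-0.8660 | (8,3) | tMaxX 0.8400 tMaxY 0.3811 | tΔX 2.0000 tΔY 1.1547
    t=0.3811 [y] (8,2) — stop
  → r_2 = 0.3811
beam 3: φ=-45°, α=285°
  cosα=0.2588 sinα=-0.9659 | (8,3) | tMaxX 2.2409 tMaxY 0.3416 | tΔX 3.8637 tΔY 1.0353
    t=0.3416 [y] (8,2) — stop
  → r_3 = 0.3416
beam 4: φ=0°, α=330°
  cosα=0.8660 sinα=-0.5000 | (8,3) | tMaxX 0.6697 tMaxY 0.6600 | tΔX 1.1547 tΔY 2.0000
    t=0.6600 [y] (8,2) — stop
  → r_4 = 0.6600
beam 5: φ=45°, α=15°
  cosα=0.9659 sinα=0.2588 | (8,3) | tMaxX 0.6005 tMaxY 2.5887 | tΔX 1.0353 tΔY 3.8637
    t=0.6005 [x] (9,3) — stop
  → r_5 = 0.6005
beam 6: φ=90°, α=60°
  cosα=0.5000 sinα=0.8660 | (8,3) | tMaxX 1.1600 tMaxY 0.7736 | tΔX 2.0000 tΔY 1.1547
    t=0.7736 [y] (8,4)
    t=1.1600 [x] (9,4) — stop
  → r_6 = 1.1600
beam 7: φ=135°, α=105°
  cosα=-0.2588 sinα=0.9659 | (8,3) | tMaxX 1.6228 tMaxY 0.6936 | tΔX 3.8637 tΔY 1.0353
    t=0.6936 [y] (8,4)
    t=1.6228 [x] (7,4) — stop
  → r_7 = 1.6228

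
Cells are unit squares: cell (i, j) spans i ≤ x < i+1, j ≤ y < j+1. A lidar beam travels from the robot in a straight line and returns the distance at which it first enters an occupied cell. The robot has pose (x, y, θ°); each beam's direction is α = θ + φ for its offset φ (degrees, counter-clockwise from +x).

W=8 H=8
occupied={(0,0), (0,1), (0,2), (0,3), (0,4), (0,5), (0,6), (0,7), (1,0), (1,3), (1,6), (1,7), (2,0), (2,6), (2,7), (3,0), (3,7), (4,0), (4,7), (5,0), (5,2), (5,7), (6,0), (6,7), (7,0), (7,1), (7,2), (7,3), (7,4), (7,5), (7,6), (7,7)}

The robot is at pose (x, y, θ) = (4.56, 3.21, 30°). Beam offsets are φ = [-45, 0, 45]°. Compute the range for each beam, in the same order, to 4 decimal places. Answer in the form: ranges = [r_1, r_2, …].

beam 1: φ=-45°, α=345°
  d=(0.9659,-0.2588)  start (4,3)  tX=0.4555 tY=0.8114  stride 1/|dx|=1.0353 1/|dy|=3.8637
    cross x-line → (5,3), t=0.4555
    cross y-line → (5,2), t=0.8114 (wall)
  → r_1 = 0.8114
beam 2: φ=0°, α=30°
  d=(0.8660,0.5000)  start (4,3)  tX=0.5081 tY=1.5800  stride 1/|dx|=1.1547 1/|dy|=2.0000
    cross x-line → (5,3), t=0.5081
    cross y-line → (5,4), t=1.5800
    cross x-line → (6,4), t=1.6628
    cross x-line → (7,4), t=2.8175 (wall)
  → r_2 = 2.8175
beam 3: φ=45°, α=75°
  d=(0.2588,0.9659)  start (4,3)  tX=1.7000 tY=0.8179  stride 1/|dx|=3.8637 1/|dy|=1.0353
    cross y-line → (4,4), t=0.8179
    cross x-line → (5,4), t=1.7000
    cross y-line → (5,5), t=1.8531
    cross y-line → (5,6), t=2.8884
    cross y-line → (5,7), t=3.9237 (wall)
  → r_3 = 3.9237

ranges = [0.8114, 2.8175, 3.9237]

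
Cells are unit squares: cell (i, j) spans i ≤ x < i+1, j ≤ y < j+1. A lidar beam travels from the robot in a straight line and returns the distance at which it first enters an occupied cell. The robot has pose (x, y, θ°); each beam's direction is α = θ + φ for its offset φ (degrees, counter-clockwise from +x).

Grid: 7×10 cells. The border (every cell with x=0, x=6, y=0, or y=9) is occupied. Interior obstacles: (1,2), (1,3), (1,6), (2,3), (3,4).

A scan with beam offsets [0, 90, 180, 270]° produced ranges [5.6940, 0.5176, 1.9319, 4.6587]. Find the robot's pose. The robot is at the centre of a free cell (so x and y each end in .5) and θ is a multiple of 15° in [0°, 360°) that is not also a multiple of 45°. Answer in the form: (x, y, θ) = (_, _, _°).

Enumerate (i+0.5, j+0.5, θ) over the 35 free cells and 16 admissible headings. For each, cast all 4 beams and compare to the given ranges.
  (1.5, 5.5, 210°): beam 1 = 0.5774 ≠ 5.6940 ✗
  (1.5, 4.5, 150°): beam 1 = 0.5774 ≠ 5.6940 ✗
  (1.5, 5.5, 195°): beam 1 = 0.5176 ≠ 5.6940 ✗
  (1.5, 8.5, 210°): beam 1 = 0.5774 ≠ 5.6940 ✗
  …
  (5.5, 6.5, 255°): r_1=5.6940, r_2=0.5176, r_3=1.9319, r_4=4.6587 — all match ✓
Unique over the lattice → pose = (5.5, 6.5, 255°).

(x, y, θ) = (5.5, 6.5, 255°)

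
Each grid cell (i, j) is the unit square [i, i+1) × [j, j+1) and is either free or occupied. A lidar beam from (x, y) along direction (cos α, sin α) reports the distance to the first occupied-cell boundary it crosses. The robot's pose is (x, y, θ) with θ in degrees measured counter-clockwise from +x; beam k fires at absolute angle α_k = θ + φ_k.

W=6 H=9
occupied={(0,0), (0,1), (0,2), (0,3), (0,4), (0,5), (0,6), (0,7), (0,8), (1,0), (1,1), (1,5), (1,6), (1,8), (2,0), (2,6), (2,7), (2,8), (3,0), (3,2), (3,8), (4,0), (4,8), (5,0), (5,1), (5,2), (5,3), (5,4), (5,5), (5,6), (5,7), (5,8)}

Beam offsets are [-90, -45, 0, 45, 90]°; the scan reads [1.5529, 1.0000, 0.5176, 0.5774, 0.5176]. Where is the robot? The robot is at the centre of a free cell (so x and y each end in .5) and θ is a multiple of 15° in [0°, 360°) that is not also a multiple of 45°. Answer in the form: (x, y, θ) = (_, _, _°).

Enumerate (i+0.5, j+0.5, θ) over the 22 free cells and 16 admissible headings. For each, cast all 5 beams and compare to the given ranges.
  (1.5, 4.5, 210°): beam 1 = 0.5774 ≠ 1.5529 ✗
  (3.5, 6.5, 105°): beam 2 = 1.7321 ≠ 1.0000 ✗
  (1.5, 4.5, 120°): beam 1 = 4.0415 ≠ 1.5529 ✗
  (4.5, 2.5, 195°): beam 1 = 5.6940 ≠ 1.5529 ✗
  …
  (3.5, 7.5, 75°): r_1=1.5529, r_2=1.0000, r_3=0.5176, r_4=0.5774, r_5=0.5176 — all match ✓
No second candidate reproduces the full scan.

(x, y, θ) = (3.5, 7.5, 75°)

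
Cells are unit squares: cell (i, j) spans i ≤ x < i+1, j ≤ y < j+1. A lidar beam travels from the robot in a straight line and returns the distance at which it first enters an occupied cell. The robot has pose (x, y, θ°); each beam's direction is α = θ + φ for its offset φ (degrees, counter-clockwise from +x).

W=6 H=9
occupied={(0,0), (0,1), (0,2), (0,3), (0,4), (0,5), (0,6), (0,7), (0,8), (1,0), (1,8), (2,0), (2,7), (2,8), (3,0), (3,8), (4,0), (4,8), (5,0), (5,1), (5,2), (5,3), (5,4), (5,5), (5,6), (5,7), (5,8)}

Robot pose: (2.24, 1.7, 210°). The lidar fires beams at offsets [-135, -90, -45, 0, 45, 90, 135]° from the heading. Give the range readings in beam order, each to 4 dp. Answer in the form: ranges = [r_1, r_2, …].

beam 1: φ=-135°, α=75°
  direction (0.2588, 0.9659); cell (2,1); t to first gridline: x 2.9364, y 0.3106 (then +3.8637 / +1.0353)
    (2,2) via y @ 0.3106
    (2,3) via y @ 1.3459
    (2,4) via y @ 2.3811
    (3,4) via x @ 2.9364
    (3,5) via y @ 3.4164
    (3,6) via y @ 4.4517
    (3,7) via y @ 5.4870
    (3,8) via y @ 6.5222  # hit
  → r_1 = 6.5222
beam 2: φ=-90°, α=120°
  direction (-0.5000, 0.8660); cell (2,1); t to first gridline: x 0.4800, y 0.3464 (then +2.0000 / +1.1547)
    (2,2) via y @ 0.3464
    (1,2) via x @ 0.4800
    (1,3) via y @ 1.5011
    (0,3) via x @ 2.4800  # hit
  → r_2 = 2.4800
beam 3: φ=-45°, α=165°
  direction (-0.9659, 0.2588); cell (2,1); t to first gridline: x 0.2485, y 1.1591 (then +1.0353 / +3.8637)
    (1,1) via x @ 0.2485
    (1,2) via y @ 1.1591
    (0,2) via x @ 1.2837  # hit
  → r_3 = 1.2837
beam 4: φ=0°, α=210°
  direction (-0.8660, -0.5000); cell (2,1); t to first gridline: x 0.2771, y 1.4000 (then +1.1547 / +2.0000)
    (1,1) via x @ 0.2771
    (1,0) via y @ 1.4000  # hit
  → r_4 = 1.4000
beam 5: φ=45°, α=255°
  direction (-0.2588, -0.9659); cell (2,1); t to first gridline: x 0.9273, y 0.7247 (then +3.8637 / +1.0353)
    (2,0) via y @ 0.7247  # hit
  → r_5 = 0.7247
beam 6: φ=90°, α=300°
  direction (0.5000, -0.8660); cell (2,1); t to first gridline: x 1.5200, y 0.8083 (then +2.0000 / +1.1547)
    (2,0) via y @ 0.8083  # hit
  → r_6 = 0.8083
beam 7: φ=135°, α=345°
  direction (0.9659, -0.2588); cell (2,1); t to first gridline: x 0.7868, y 2.7046 (then +1.0353 / +3.8637)
    (3,1) via x @ 0.7868
    (4,1) via x @ 1.8221
    (4,0) via y @ 2.7046  # hit
  → r_7 = 2.7046

ranges = [6.5222, 2.4800, 1.2837, 1.4000, 0.7247, 0.8083, 2.7046]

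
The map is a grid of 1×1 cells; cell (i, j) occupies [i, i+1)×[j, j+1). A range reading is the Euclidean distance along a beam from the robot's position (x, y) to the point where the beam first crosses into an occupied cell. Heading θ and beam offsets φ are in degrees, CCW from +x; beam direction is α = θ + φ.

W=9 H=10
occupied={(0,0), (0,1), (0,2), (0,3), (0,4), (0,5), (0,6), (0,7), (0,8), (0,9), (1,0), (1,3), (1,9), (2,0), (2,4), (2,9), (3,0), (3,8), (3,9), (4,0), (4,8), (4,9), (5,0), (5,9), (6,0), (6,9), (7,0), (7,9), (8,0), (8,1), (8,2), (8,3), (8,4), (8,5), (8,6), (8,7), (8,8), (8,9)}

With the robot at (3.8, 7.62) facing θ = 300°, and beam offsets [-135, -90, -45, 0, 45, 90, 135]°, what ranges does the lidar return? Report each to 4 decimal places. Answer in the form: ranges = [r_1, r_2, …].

ranges = [2.8988, 3.2332, 3.0910, 7.6441, 4.3482, 0.7600, 0.3934]

beam 1: φ=-135°, α=165°
  d=(-0.9659,0.2588)  start (3,7)  tX=0.8282 tY=1.4682  stride 1/|dx|=1.0353 1/|dy|=3.8637
    cross x-line → (2,7), t=0.8282
    cross y-line → (2,8), t=1.4682
    cross x-line → (1,8), t=1.8635
    cross x-line → (0,8), t=2.8988 (wall)
  → r_1 = 2.8988
beam 2: φ=-90°, α=210°
  d=(-0.8660,-0.5000)  start (3,7)  tX=0.9238 tY=1.2400  stride 1/|dx|=1.1547 1/|dy|=2.0000
    cross x-line → (2,7), t=0.9238
    cross y-line → (2,6), t=1.2400
    cross x-line → (1,6), t=2.0785
    cross x-line → (0,6), t=3.2332 (wall)
  → r_2 = 3.2332
beam 3: φ=-45°, α=255°
  d=(-0.2588,-0.9659)  start (3,7)  tX=3.0910 tY=0.6419  stride 1/|dx|=3.8637 1/|dy|=1.0353
    cross y-line → (3,6), t=0.6419
    cross y-line → (3,5), t=1.6771
    cross y-line → (3,4), t=2.7124
    cross x-line → (2,4), t=3.0910 (wall)
  → r_3 = 3.0910
beam 4: φ=0°, α=300°
  d=(0.5000,-0.8660)  start (3,7)  tX=0.4000 tY=0.7159  stride 1/|dx|=2.0000 1/|dy|=1.1547
    cross x-line → (4,7), t=0.4000
    cross y-line → (4,6), t=0.7159
    cross y-line → (4,5), t=1.8706
    cross x-line → (5,5), t=2.4000
    cross y-line → (5,4), t=3.0253
    cross y-line → (5,3), t=4.1800
    cross x-line → (6,3), t=4.4000
    cross y-line → (6,2), t=5.3347
    cross x-line → (7,2), t=6.4000
    cross y-line → (7,1), t=6.4894
    cross y-line → (7,0), t=7.6441 (wall)
  → r_4 = 7.6441
beam 5: φ=45°, α=345°
  d=(0.9659,-0.2588)  start (3,7)  tX=0.2071 tY=2.3955  stride 1/|dx|=1.0353 1/|dy|=3.8637
    cross x-line → (4,7), t=0.2071
    cross x-line → (5,7), t=1.2423
    cross x-line → (6,7), t=2.2776
    cross y-line → (6,6), t=2.3955
    cross x-line → (7,6), t=3.3129
    cross x-line → (8,6), t=4.3482 (wall)
  → r_5 = 4.3482
beam 6: φ=90°, α=30°
  d=(0.8660,0.5000)  start (3,7)  tX=0.2309 tY=0.7600  stride 1/|dx|=1.1547 1/|dy|=2.0000
    cross x-line → (4,7), t=0.2309
    cross y-line → (4,8), t=0.7600 (wall)
  → r_6 = 0.7600
beam 7: φ=135°, α=75°
  d=(0.2588,0.9659)  start (3,7)  tX=0.7727 tY=0.3934  stride 1/|dx|=3.8637 1/|dy|=1.0353
    cross y-line → (3,8), t=0.3934 (wall)
  → r_7 = 0.3934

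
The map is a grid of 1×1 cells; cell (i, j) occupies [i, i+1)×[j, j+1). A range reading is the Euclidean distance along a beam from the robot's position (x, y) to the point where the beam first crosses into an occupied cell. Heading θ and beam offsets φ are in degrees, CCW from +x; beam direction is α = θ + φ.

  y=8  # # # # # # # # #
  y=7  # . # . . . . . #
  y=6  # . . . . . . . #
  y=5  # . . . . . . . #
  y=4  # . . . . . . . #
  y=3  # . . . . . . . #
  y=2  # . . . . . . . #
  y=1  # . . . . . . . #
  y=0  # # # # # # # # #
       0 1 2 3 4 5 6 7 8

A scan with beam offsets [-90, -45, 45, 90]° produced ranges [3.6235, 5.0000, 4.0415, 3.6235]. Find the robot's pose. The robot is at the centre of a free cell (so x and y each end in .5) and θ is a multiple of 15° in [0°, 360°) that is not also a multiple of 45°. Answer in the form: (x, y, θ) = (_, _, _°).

(x, y, θ) = (6.5, 4.5, 195°)

The pose lattice has 48·16 = 768 candidates. Test each by forward raycasting.
  (5.5, 7.5, 150°): beam 1 = 0.5774 ≠ 3.6235 ✗
  (6.5, 3.5, 150°): beam 1 = 3.0000 ≠ 3.6235 ✗
  (5.5, 3.5, 195°): beam 1 = 4.6587 ≠ 3.6235 ✗
  (5.5, 6.5, 30°): beam 1 = 5.0000 ≠ 3.6235 ✗
  …
  (6.5, 4.5, 195°): r_1=3.6235, r_2=5.0000, r_3=4.0415, r_4=3.6235 — all match ✓
No second candidate reproduces the full scan.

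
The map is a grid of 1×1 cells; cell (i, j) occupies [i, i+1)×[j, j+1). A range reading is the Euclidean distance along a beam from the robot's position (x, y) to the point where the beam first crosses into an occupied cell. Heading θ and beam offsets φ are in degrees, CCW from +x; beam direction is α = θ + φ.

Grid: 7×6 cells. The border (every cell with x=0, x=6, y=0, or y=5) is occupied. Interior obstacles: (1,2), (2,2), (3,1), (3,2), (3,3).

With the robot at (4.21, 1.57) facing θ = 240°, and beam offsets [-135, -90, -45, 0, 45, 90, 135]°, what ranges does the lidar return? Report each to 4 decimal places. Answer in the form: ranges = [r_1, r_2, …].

ranges = [0.8114, 0.2425, 0.2174, 0.4200, 0.5901, 1.1400, 1.8531]

beam 1: φ=-135°, α=105°
  d=(-0.2588,0.9659)  start (4,1)  tX=0.8114 tY=0.4452  stride 1/|dx|=3.8637 1/|dy|=1.0353
    cross y-line → (4,2), t=0.4452
    cross x-line → (3,2), t=0.8114 (wall)
  → r_1 = 0.8114
beam 2: φ=-90°, α=150°
  d=(-0.8660,0.5000)  start (4,1)  tX=0.2425 tY=0.8600  stride 1/|dx|=1.1547 1/|dy|=2.0000
    cross x-line → (3,1), t=0.2425 (wall)
  → r_2 = 0.2425
beam 3: φ=-45°, α=195°
  d=(-0.9659,-0.2588)  start (4,1)  tX=0.2174 tY=2.2023  stride 1/|dx|=1.0353 1/|dy|=3.8637
    cross x-line → (3,1), t=0.2174 (wall)
  → r_3 = 0.2174
beam 4: φ=0°, α=240°
  d=(-0.5000,-0.8660)  start (4,1)  tX=0.4200 tY=0.6582  stride 1/|dx|=2.0000 1/|dy|=1.1547
    cross x-line → (3,1), t=0.4200 (wall)
  → r_4 = 0.4200
beam 5: φ=45°, α=285°
  d=(0.2588,-0.9659)  start (4,1)  tX=3.0523 tY=0.5901  stride 1/|dx|=3.8637 1/|dy|=1.0353
    cross y-line → (4,0), t=0.5901 (wall)
  → r_5 = 0.5901
beam 6: φ=90°, α=330°
  d=(0.8660,-0.5000)  start (4,1)  tX=0.9122 tY=1.1400  stride 1/|dx|=1.1547 1/|dy|=2.0000
    cross x-line → (5,1), t=0.9122
    cross y-line → (5,0), t=1.1400 (wall)
  → r_6 = 1.1400
beam 7: φ=135°, α=15°
  d=(0.9659,0.2588)  start (4,1)  tX=0.8179 tY=1.6614  stride 1/|dx|=1.0353 1/|dy|=3.8637
    cross x-line → (5,1), t=0.8179
    cross y-line → (5,2), t=1.6614
    cross x-line → (6,2), t=1.8531 (wall)
  → r_7 = 1.8531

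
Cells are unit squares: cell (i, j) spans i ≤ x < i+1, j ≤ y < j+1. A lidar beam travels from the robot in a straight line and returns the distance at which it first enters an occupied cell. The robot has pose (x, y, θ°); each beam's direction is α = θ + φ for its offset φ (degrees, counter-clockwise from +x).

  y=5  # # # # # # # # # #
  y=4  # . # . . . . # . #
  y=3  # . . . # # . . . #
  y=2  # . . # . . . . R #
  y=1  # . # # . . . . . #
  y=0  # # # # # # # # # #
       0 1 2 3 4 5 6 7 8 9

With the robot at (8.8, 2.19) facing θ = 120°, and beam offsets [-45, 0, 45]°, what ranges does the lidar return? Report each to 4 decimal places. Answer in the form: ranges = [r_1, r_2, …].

ranges = [0.7727, 2.0900, 3.1296]

beam 1: φ=-45°, α=75°
  cosα=0.2588 sinα=0.9659 | (8,2) | tMaxX 0.7727 tMaxY 0.8386 | tΔX 3.8637 tΔY 1.0353
    t=0.7727 [x] (9,2) — stop
  → r_1 = 0.7727
beam 2: φ=0°, α=120°
  cosα=-0.5000 sinα=0.8660 | (8,2) | tMaxX 1.6000 tMaxY 0.9353 | tΔX 2.0000 tΔY 1.1547
    t=0.9353 [y] (8,3)
    t=1.6000 [x] (7,3)
    t=2.0900 [y] (7,4) — stop
  → r_2 = 2.0900
beam 3: φ=45°, α=165°
  cosα=-0.9659 sinα=0.2588 | (8,2) | tMaxX 0.8282 tMaxY 3.1296 | tΔX 1.0353 tΔY 3.8637
    t=0.8282 [x] (7,2)
    t=1.8635 [x] (6,2)
    t=2.8988 [x] (5,2)
    t=3.1296 [y] (5,3) — stop
  → r_3 = 3.1296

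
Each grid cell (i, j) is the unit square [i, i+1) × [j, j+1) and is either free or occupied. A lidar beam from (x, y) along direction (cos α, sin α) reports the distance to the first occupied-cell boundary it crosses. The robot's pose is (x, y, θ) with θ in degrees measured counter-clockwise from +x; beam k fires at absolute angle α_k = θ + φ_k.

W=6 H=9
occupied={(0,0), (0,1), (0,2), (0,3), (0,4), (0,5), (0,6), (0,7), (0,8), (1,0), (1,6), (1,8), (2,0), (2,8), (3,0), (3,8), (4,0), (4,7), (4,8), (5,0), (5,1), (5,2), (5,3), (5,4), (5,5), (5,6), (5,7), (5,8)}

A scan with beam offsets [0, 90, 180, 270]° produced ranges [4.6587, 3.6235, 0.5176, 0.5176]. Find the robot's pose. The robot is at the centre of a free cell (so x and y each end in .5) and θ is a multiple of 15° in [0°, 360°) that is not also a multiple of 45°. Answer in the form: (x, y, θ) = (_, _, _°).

(x, y, θ) = (1.5, 5.5, 285°)

Candidates: 26 free-cell centres × 16 headings = 416 poses. Raycast each; keep the one whose scan matches to 4 dp.
  (3.5, 5.5, 165°): beam 1 = 1.9319 ≠ 4.6587 ✗
  (1.5, 2.5, 60°): beam 1 = 5.1962 ≠ 4.6587 ✗
  (2.5, 6.5, 300°): beam 1 = 5.0000 ≠ 4.6587 ✗
  …
  (1.5, 5.5, 285°): r_1=4.6587, r_2=3.6235, r_3=0.5176, r_4=0.5176 — all match ✓
No second candidate reproduces the full scan.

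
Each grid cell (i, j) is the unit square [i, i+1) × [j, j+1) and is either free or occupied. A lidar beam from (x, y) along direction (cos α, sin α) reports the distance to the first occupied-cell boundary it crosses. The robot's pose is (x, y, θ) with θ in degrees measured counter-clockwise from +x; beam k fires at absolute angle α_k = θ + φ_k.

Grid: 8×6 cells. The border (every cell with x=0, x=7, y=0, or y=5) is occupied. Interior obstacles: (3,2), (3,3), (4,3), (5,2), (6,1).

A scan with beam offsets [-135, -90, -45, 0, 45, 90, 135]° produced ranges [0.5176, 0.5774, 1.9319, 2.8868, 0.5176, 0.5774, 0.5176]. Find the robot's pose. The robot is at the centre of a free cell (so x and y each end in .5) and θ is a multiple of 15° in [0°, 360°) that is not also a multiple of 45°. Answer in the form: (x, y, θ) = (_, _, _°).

(x, y, θ) = (6.5, 2.5, 120°)

The pose lattice has 19·16 = 304 candidates. Test each by forward raycasting.
  (4.5, 4.5, 255°): beam 1 = 0.5774 ≠ 0.5176 ✗
  (3.5, 4.5, 300°): beam 1 = 1.9319 ≠ 0.5176 ✗
  (2.5, 1.5, 255°): beam 1 = 3.0000 ≠ 0.5176 ✗
  (2.5, 2.5, 30°): beam 1 = 1.5529 ≠ 0.5176 ✗
  (3.5, 4.5, 285°): beam 1 = 1.0000 ≠ 0.5176 ✗
  …
  (6.5, 2.5, 120°): r_1=0.5176, r_2=0.5774, r_3=1.9319, r_4=2.8868, r_5=0.5176, r_6=0.5774, r_7=0.5176 — all match ✓
Only this pose fits every beam.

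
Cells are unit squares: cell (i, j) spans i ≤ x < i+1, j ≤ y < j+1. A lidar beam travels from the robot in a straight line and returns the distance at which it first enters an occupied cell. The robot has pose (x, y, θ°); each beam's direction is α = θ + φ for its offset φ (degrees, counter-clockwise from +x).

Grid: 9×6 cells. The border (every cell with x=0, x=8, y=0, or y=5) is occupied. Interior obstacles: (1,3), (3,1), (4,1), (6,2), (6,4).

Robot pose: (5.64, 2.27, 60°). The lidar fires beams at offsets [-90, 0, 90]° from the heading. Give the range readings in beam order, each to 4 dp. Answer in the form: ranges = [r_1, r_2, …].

ranges = [0.4157, 0.7200, 5.3578]

beam 1: φ=-90°, α=330°
  direction (0.8660, -0.5000); cell (5,2); t to first gridline: x 0.4157, y 0.5400 (then +1.1547 / +2.0000)
    (6,2) via x @ 0.4157  # hit
  → r_1 = 0.4157
beam 2: φ=0°, α=60°
  direction (0.5000, 0.8660); cell (5,2); t to first gridline: x 0.7200, y 0.8429 (then +2.0000 / +1.1547)
    (6,2) via x @ 0.7200  # hit
  → r_2 = 0.7200
beam 3: φ=90°, α=150°
  direction (-0.8660, 0.5000); cell (5,2); t to first gridline: x 0.7390, y 1.4600 (then +1.1547 / +2.0000)
    (4,2) via x @ 0.7390
    (4,3) via y @ 1.4600
    (3,3) via x @ 1.8937
    (2,3) via x @ 3.0484
    (2,4) via y @ 3.4600
    (1,4) via x @ 4.2031
    (0,4) via x @ 5.3578  # hit
  → r_3 = 5.3578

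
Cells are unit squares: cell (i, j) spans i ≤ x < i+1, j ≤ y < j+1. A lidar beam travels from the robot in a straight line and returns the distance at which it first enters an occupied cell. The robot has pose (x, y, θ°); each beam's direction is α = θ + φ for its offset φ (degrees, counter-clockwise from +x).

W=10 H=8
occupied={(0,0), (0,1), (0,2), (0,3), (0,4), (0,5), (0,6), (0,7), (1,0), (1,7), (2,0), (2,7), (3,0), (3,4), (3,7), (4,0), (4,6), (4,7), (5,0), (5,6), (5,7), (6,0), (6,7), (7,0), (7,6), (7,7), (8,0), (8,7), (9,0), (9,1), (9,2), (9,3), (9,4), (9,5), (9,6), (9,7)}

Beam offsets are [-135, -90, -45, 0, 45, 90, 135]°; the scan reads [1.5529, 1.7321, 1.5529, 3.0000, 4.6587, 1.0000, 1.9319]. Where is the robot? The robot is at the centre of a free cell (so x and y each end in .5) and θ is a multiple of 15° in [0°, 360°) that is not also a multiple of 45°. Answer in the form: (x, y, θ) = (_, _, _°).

(x, y, θ) = (2.5, 5.5, 240°)

Enumerate (i+0.5, j+0.5, θ) over the 44 free cells and 16 admissible headings. For each, cast all 7 beams and compare to the given ranges.
  (2.5, 2.5, 330°): beam 5 = 6.7293 ≠ 4.6587 ✗
  (1.5, 1.5, 210°): beam 1 = 5.6940 ≠ 1.5529 ✗
  (2.5, 5.5, 195°): beam 1 = 1.7321 ≠ 1.5529 ✗
  (1.5, 3.5, 165°): beam 1 = 1.7321 ≠ 1.5529 ✗
  …
  (2.5, 5.5, 240°): r_1=1.5529, r_2=1.7321, r_3=1.5529, r_4=3.0000, r_5=4.6587, r_6=1.0000, r_7=1.9319 — all match ✓
No second candidate reproduces the full scan.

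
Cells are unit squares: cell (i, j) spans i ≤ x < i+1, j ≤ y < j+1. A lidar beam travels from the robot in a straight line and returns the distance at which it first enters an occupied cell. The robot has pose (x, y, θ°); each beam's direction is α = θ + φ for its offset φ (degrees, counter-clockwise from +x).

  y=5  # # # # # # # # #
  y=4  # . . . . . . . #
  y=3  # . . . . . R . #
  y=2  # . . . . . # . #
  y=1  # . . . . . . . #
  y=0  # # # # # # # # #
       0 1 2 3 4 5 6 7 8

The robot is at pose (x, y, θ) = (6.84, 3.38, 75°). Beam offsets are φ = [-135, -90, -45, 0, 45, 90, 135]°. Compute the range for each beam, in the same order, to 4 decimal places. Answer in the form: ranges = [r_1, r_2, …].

ranges = [2.3200, 1.2009, 1.3395, 1.6771, 1.8706, 6.0460, 0.7600]

beam 1: φ=-135°, α=300°
  d=(0.5000,-0.8660)  start (6,3)  tX=0.3200 tY=0.4388  stride 1/|dx|=2.0000 1/|dy|=1.1547
    cross x-line → (7,3), t=0.3200
    cross y-line → (7,2), t=0.4388
    cross y-line → (7,1), t=1.5935
    cross x-line → (8,1), t=2.3200 (wall)
  → r_1 = 2.3200
beam 2: φ=-90°, α=345°
  d=(0.9659,-0.2588)  start (6,3)  tX=0.1656 tY=1.4682  stride 1/|dx|=1.0353 1/|dy|=3.8637
    cross x-line → (7,3), t=0.1656
    cross x-line → (8,3), t=1.2009 (wall)
  → r_2 = 1.2009
beam 3: φ=-45°, α=30°
  d=(0.8660,0.5000)  start (6,3)  tX=0.1848 tY=1.2400  stride 1/|dx|=1.1547 1/|dy|=2.0000
    cross x-line → (7,3), t=0.1848
    cross y-line → (7,4), t=1.2400
    cross x-line → (8,4), t=1.3395 (wall)
  → r_3 = 1.3395
beam 4: φ=0°, α=75°
  d=(0.2588,0.9659)  start (6,3)  tX=0.6182 tY=0.6419  stride 1/|dx|=3.8637 1/|dy|=1.0353
    cross x-line → (7,3), t=0.6182
    cross y-line → (7,4), t=0.6419
    cross y-line → (7,5), t=1.6771 (wall)
  → r_4 = 1.6771
beam 5: φ=45°, α=120°
  d=(-0.5000,0.8660)  start (6,3)  tX=1.6800 tY=0.7159  stride 1/|dx|=2.0000 1/|dy|=1.1547
    cross y-line → (6,4), t=0.7159
    cross x-line → (5,4), t=1.6800
    cross y-line → (5,5), t=1.8706 (wall)
  → r_5 = 1.8706
beam 6: φ=90°, α=165°
  d=(-0.9659,0.2588)  start (6,3)  tX=0.8696 tY=2.3955  stride 1/|dx|=1.0353 1/|dy|=3.8637
    cross x-line → (5,3), t=0.8696
    cross x-line → (4,3), t=1.9049
    cross y-line → (4,4), t=2.3955
    cross x-line → (3,4), t=2.9402
    cross x-line → (2,4), t=3.9755
    cross x-line → (1,4), t=5.0107
    cross x-line → (0,4), t=6.0460 (wall)
  → r_6 = 6.0460
beam 7: φ=135°, α=210°
  d=(-0.8660,-0.5000)  start (6,3)  tX=0.9699 tY=0.7600  stride 1/|dx|=1.1547 1/|dy|=2.0000
    cross y-line → (6,2), t=0.7600 (wall)
  → r_7 = 0.7600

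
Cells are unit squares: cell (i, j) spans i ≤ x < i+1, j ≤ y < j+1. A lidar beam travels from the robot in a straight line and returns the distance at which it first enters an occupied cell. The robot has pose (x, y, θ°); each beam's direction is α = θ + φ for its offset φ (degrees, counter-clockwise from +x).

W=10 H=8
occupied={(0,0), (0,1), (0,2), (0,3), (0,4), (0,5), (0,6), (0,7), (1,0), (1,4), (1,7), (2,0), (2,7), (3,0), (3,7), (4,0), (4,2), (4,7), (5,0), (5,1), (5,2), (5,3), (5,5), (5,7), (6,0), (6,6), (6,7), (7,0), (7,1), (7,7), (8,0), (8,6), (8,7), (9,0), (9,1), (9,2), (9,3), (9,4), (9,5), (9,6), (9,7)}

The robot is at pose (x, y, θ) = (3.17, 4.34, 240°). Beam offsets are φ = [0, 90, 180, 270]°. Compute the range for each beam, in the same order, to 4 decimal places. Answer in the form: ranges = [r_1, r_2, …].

ranges = [3.8567, 2.1131, 3.0715, 2.5057]

beam 1: φ=0°, α=240°
  dir = (cos 240°, sin 240°) = (-0.5000, -0.8660); from cell (3,4)
  next x-line at t=0.3400, next y-line at t=0.3926; Δt_x=2.0000, Δt_y=1.1547
    x: enter (2,4) at t=0.3400
    y: enter (2,3) at t=0.3926
    y: enter (2,2) at t=1.5473
    x: enter (1,2) at t=2.3400
    y: enter (1,1) at t=2.7020
    y: enter (1,0) at t=3.8567 ← occupied
  → r_1 = 3.8567
beam 2: φ=90°, α=330°
  dir = (cos 330°, sin 330°) = (0.8660, -0.5000); from cell (3,4)
  next x-line at t=0.9584, next y-line at t=0.6800; Δt_x=1.1547, Δt_y=2.0000
    y: enter (3,3) at t=0.6800
    x: enter (4,3) at t=0.9584
    x: enter (5,3) at t=2.1131 ← occupied
  → r_2 = 2.1131
beam 3: φ=180°, α=60°
  dir = (cos 60°, sin 60°) = (0.5000, 0.8660); from cell (3,4)
  next x-line at t=1.6600, next y-line at t=0.7621; Δt_x=2.0000, Δt_y=1.1547
    y: enter (3,5) at t=0.7621
    x: enter (4,5) at t=1.6600
    y: enter (4,6) at t=1.9168
    y: enter (4,7) at t=3.0715 ← occupied
  → r_3 = 3.0715
beam 4: φ=270°, α=150°
  dir = (cos 150°, sin 150°) = (-0.8660, 0.5000); from cell (3,4)
  next x-line at t=0.1963, next y-line at t=1.3200; Δt_x=1.1547, Δt_y=2.0000
    x: enter (2,4) at t=0.1963
    y: enter (2,5) at t=1.3200
    x: enter (1,5) at t=1.3510
    x: enter (0,5) at t=2.5057 ← occupied
  → r_4 = 2.5057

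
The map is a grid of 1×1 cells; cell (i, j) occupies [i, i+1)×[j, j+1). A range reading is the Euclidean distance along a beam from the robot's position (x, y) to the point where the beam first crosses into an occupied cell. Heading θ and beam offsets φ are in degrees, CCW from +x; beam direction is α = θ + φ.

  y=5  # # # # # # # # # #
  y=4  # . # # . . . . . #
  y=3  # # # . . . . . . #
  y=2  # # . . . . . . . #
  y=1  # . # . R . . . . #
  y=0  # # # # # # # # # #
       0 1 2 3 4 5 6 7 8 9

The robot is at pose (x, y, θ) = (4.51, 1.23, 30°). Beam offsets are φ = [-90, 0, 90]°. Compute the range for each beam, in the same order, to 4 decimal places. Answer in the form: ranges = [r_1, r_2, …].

beam 1: φ=-90°, α=300°
  d=(0.5000,-0.8660)  start (4,1)  tX=0.9800 tY=0.2656  stride 1/|dx|=2.0000 1/|dy|=1.1547
    cross y-line → (4,0), t=0.2656 (wall)
  → r_1 = 0.2656
beam 2: φ=0°, α=30°
  d=(0.8660,0.5000)  start (4,1)  tX=0.5658 tY=1.5400  stride 1/|dx|=1.1547 1/|dy|=2.0000
    cross x-line → (5,1), t=0.5658
    cross y-line → (5,2), t=1.5400
    cross x-line → (6,2), t=1.7205
    cross x-line → (7,2), t=2.8752
    cross y-line → (7,3), t=3.5400
    cross x-line → (8,3), t=4.0299
    cross x-line → (9,3), t=5.1846 (wall)
  → r_2 = 5.1846
beam 3: φ=90°, α=120°
  d=(-0.5000,0.8660)  start (4,1)  tX=1.0200 tY=0.8891  stride 1/|dx|=2.0000 1/|dy|=1.1547
    cross y-line → (4,2), t=0.8891
    cross x-line → (3,2), t=1.0200
    cross y-line → (3,3), t=2.0438
    cross x-line → (2,3), t=3.0200 (wall)
  → r_3 = 3.0200

ranges = [0.2656, 5.1846, 3.0200]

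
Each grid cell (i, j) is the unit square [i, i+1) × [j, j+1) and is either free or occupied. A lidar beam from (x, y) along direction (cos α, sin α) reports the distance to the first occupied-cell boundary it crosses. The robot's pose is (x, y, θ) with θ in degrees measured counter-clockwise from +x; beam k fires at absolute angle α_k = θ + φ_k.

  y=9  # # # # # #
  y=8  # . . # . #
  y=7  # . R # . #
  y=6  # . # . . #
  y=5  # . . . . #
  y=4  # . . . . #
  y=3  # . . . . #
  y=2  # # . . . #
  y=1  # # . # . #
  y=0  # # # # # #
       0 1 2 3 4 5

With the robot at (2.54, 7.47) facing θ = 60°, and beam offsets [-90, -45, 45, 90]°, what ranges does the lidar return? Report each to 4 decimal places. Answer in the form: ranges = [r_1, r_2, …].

beam 1: φ=-90°, α=330°
  dir = (cos 330°, sin 330°) = (0.8660, -0.5000); from cell (2,7)
  next x-line at t=0.5312, next y-line at t=0.9400; Δt_x=1.1547, Δt_y=2.0000
    x: enter (3,7) at t=0.5312 ← occupied
  → r_1 = 0.5312
beam 2: φ=-45°, α=15°
  dir = (cos 15°, sin 15°) = (0.9659, 0.2588); from cell (2,7)
  next x-line at t=0.4762, next y-line at t=2.0478; Δt_x=1.0353, Δt_y=3.8637
    x: enter (3,7) at t=0.4762 ← occupied
  → r_2 = 0.4762
beam 3: φ=45°, α=105°
  dir = (cos 105°, sin 105°) = (-0.2588, 0.9659); from cell (2,7)
  next x-line at t=2.0864, next y-line at t=0.5487; Δt_x=3.8637, Δt_y=1.0353
    y: enter (2,8) at t=0.5487
    y: enter (2,9) at t=1.5840 ← occupied
  → r_3 = 1.5840
beam 4: φ=90°, α=150°
  dir = (cos 150°, sin 150°) = (-0.8660, 0.5000); from cell (2,7)
  next x-line at t=0.6235, next y-line at t=1.0600; Δt_x=1.1547, Δt_y=2.0000
    x: enter (1,7) at t=0.6235
    y: enter (1,8) at t=1.0600
    x: enter (0,8) at t=1.7782 ← occupied
  → r_4 = 1.7782

ranges = [0.5312, 0.4762, 1.5840, 1.7782]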